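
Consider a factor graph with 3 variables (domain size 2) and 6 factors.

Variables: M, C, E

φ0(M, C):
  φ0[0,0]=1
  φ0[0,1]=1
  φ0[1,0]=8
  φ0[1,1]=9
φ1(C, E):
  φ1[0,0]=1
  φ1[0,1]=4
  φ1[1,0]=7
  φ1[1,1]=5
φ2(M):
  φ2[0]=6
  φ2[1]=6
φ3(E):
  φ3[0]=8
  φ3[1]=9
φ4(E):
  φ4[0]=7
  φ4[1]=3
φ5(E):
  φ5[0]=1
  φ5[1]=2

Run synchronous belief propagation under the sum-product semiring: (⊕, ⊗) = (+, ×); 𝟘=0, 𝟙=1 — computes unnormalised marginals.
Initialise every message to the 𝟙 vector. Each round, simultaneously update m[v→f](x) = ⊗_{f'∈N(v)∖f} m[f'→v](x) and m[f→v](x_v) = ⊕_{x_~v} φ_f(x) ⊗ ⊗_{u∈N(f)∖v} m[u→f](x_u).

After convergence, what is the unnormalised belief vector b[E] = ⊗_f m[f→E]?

b[E] = [26544, 27864]

init: all messages = 𝟙 over 2 values
r1 m[φ0→M] = [2, 17]
r1 m[φ0→C] = [9, 10]
r1 m[φ1→C] = [5, 12]
r1 m[φ1→E] = [8, 9]
r1 m[φ2→M] = [6, 6]
r1 m[φ3→E] = [8, 9]
r1 m[φ4→E] = [7, 3]
r1 m[φ5→E] = [1, 2]
r1 m[M→φ0] = [1, 1]
r1 m[M→φ2] = [1, 1]
r1 m[C→φ0] = [1, 1]
r1 m[C→φ1] = [1, 1]
r1 m[E→φ1] = [1, 1]
r1 m[E→φ3] = [1, 1]
r1 m[E→φ4] = [1, 1]
r1 m[E→φ5] = [1, 1]
r2 m[φ0→M] = [2, 17]
r2 m[φ0→C] = [9, 10]
r2 m[φ1→C] = [5, 12]
r2 m[φ1→E] = [8, 9]
r2 m[φ2→M] = [6, 6]
r2 m[φ3→E] = [8, 9]
r2 m[φ4→E] = [7, 3]
r2 m[φ5→E] = [1, 2]
r2 m[M→φ0] = [6, 6]
r2 m[M→φ2] = [2, 17]
r2 m[C→φ0] = [5, 12]
r2 m[C→φ1] = [9, 10]
r2 m[E→φ1] = [56, 54]
r2 m[E→φ3] = [56, 54]
r2 m[E→φ4] = [64, 162]
r2 m[E→φ5] = [448, 243]
r3 m[φ0→M] = [17, 148]
r3 m[φ0→C] = [54, 60]
r3 m[φ1→C] = [272, 662]
r3 m[φ1→E] = [79, 86]
r3 m[φ2→M] = [6, 6]
r3 m[φ3→E] = [8, 9]
r3 m[φ4→E] = [7, 3]
r3 m[φ5→E] = [1, 2]
r3 m[M→φ0] = [6, 6]
r3 m[M→φ2] = [2, 17]
r3 m[C→φ0] = [5, 12]
r3 m[C→φ1] = [9, 10]
r3 m[E→φ1] = [56, 54]
r3 m[E→φ3] = [56, 54]
r3 m[E→φ4] = [64, 162]
r3 m[E→φ5] = [448, 243]
r4 m[φ0→M] = [17, 148]
r4 m[φ0→C] = [54, 60]
r4 m[φ1→C] = [272, 662]
r4 m[φ1→E] = [79, 86]
r4 m[φ2→M] = [6, 6]
r4 m[φ3→E] = [8, 9]
r4 m[φ4→E] = [7, 3]
r4 m[φ5→E] = [1, 2]
r4 m[M→φ0] = [6, 6]
r4 m[M→φ2] = [17, 148]
r4 m[C→φ0] = [272, 662]
r4 m[C→φ1] = [54, 60]
r4 m[E→φ1] = [56, 54]
r4 m[E→φ3] = [553, 516]
r4 m[E→φ4] = [632, 1548]
r4 m[E→φ5] = [4424, 2322]
r5 m[φ0→M] = [934, 8134]
r5 m[φ0→C] = [54, 60]
r5 m[φ1→C] = [272, 662]
r5 m[φ1→E] = [474, 516]
r5 m[φ2→M] = [6, 6]
r5 m[φ3→E] = [8, 9]
r5 m[φ4→E] = [7, 3]
r5 m[φ5→E] = [1, 2]
r5 m[M→φ0] = [6, 6]
r5 m[M→φ2] = [17, 148]
r5 m[C→φ0] = [272, 662]
r5 m[C→φ1] = [54, 60]
r5 m[E→φ1] = [56, 54]
r5 m[E→φ3] = [553, 516]
r5 m[E→φ4] = [632, 1548]
r5 m[E→φ5] = [4424, 2322]
r6 m[φ0→M] = [934, 8134]
r6 m[φ0→C] = [54, 60]
r6 m[φ1→C] = [272, 662]
r6 m[φ1→E] = [474, 516]
r6 m[φ2→M] = [6, 6]
r6 m[φ3→E] = [8, 9]
r6 m[φ4→E] = [7, 3]
r6 m[φ5→E] = [1, 2]
r6 m[M→φ0] = [6, 6]
r6 m[M→φ2] = [934, 8134]
r6 m[C→φ0] = [272, 662]
r6 m[C→φ1] = [54, 60]
r6 m[E→φ1] = [56, 54]
r6 m[E→φ3] = [3318, 3096]
r6 m[E→φ4] = [3792, 9288]
r6 m[E→φ5] = [26544, 13932]
r7 m[φ0→M] = [934, 8134]
r7 m[φ0→C] = [54, 60]
r7 m[φ1→C] = [272, 662]
r7 m[φ1→E] = [474, 516]
r7 m[φ2→M] = [6, 6]
r7 m[φ3→E] = [8, 9]
r7 m[φ4→E] = [7, 3]
r7 m[φ5→E] = [1, 2]
r7 m[M→φ0] = [6, 6]
r7 m[M→φ2] = [934, 8134]
r7 m[C→φ0] = [272, 662]
r7 m[C→φ1] = [54, 60]
r7 m[E→φ1] = [56, 54]
r7 m[E→φ3] = [3318, 3096]
r7 m[E→φ4] = [3792, 9288]
r7 m[E→φ5] = [26544, 13932]
fixed point reached at round 7
b[E] = ⊗ incoming = [26544, 27864]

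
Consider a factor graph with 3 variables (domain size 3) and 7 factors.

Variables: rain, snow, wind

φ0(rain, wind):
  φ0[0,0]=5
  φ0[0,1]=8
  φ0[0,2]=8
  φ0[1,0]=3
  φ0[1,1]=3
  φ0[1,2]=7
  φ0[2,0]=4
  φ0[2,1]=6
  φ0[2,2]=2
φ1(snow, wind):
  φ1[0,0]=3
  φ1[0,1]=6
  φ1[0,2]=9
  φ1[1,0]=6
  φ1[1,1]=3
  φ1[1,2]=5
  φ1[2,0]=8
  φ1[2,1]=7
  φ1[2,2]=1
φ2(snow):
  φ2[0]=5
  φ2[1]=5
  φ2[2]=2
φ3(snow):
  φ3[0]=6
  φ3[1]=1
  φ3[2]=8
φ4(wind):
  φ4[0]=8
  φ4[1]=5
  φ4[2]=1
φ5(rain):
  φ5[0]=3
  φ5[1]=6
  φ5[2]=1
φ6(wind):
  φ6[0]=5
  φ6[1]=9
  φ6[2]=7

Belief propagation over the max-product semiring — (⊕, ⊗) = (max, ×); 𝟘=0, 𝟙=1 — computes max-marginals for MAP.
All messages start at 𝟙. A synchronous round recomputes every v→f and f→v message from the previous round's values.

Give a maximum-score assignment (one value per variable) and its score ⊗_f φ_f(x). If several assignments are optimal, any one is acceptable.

init: all messages = 𝟙 over 3 values
r1 m[φ0→rain] = [8, 7, 6]
r1 m[φ0→wind] = [5, 8, 8]
r1 m[φ1→snow] = [9, 6, 8]
r1 m[φ1→wind] = [8, 7, 9]
r1 m[φ2→snow] = [5, 5, 2]
r1 m[φ3→snow] = [6, 1, 8]
r1 m[φ4→wind] = [8, 5, 1]
r1 m[φ5→rain] = [3, 6, 1]
r1 m[φ6→wind] = [5, 9, 7]
r1 m[rain→φ0] = [1, 1, 1]
r1 m[rain→φ5] = [1, 1, 1]
r1 m[snow→φ1] = [1, 1, 1]
r1 m[snow→φ2] = [1, 1, 1]
r1 m[snow→φ3] = [1, 1, 1]
r1 m[wind→φ0] = [1, 1, 1]
r1 m[wind→φ1] = [1, 1, 1]
r1 m[wind→φ4] = [1, 1, 1]
r1 m[wind→φ6] = [1, 1, 1]
r2 m[φ0→rain] = [8, 7, 6]
r2 m[φ0→wind] = [5, 8, 8]
r2 m[φ1→snow] = [9, 6, 8]
r2 m[φ1→wind] = [8, 7, 9]
r2 m[φ2→snow] = [5, 5, 2]
r2 m[φ3→snow] = [6, 1, 8]
r2 m[φ4→wind] = [8, 5, 1]
r2 m[φ5→rain] = [3, 6, 1]
r2 m[φ6→wind] = [5, 9, 7]
r2 m[rain→φ0] = [3, 6, 1]
r2 m[rain→φ5] = [8, 7, 6]
r2 m[snow→φ1] = [30, 5, 16]
r2 m[snow→φ2] = [54, 6, 64]
r2 m[snow→φ3] = [45, 30, 16]
r2 m[wind→φ0] = [320, 315, 63]
r2 m[wind→φ1] = [200, 360, 56]
r2 m[wind→φ4] = [200, 504, 504]
r2 m[wind→φ6] = [320, 280, 72]
r3 m[φ0→rain] = [2520, 960, 1890]
r3 m[φ0→wind] = [18, 24, 42]
r3 m[φ1→snow] = [2160, 1200, 2520]
r3 m[φ1→wind] = [128, 180, 270]
r3 m[φ2→snow] = [5, 5, 2]
r3 m[φ3→snow] = [6, 1, 8]
r3 m[φ4→wind] = [8, 5, 1]
r3 m[φ5→rain] = [3, 6, 1]
r3 m[φ6→wind] = [5, 9, 7]
r3 m[rain→φ0] = [3, 6, 1]
r3 m[rain→φ5] = [8, 7, 6]
r3 m[snow→φ1] = [30, 5, 16]
r3 m[snow→φ2] = [54, 6, 64]
r3 m[snow→φ3] = [45, 30, 16]
r3 m[wind→φ0] = [320, 315, 63]
r3 m[wind→φ1] = [200, 360, 56]
r3 m[wind→φ4] = [200, 504, 504]
r3 m[wind→φ6] = [320, 280, 72]
r4 m[φ0→rain] = [2520, 960, 1890]
r4 m[φ0→wind] = [18, 24, 42]
r4 m[φ1→snow] = [2160, 1200, 2520]
r4 m[φ1→wind] = [128, 180, 270]
r4 m[φ2→snow] = [5, 5, 2]
r4 m[φ3→snow] = [6, 1, 8]
r4 m[φ4→wind] = [8, 5, 1]
r4 m[φ5→rain] = [3, 6, 1]
r4 m[φ6→wind] = [5, 9, 7]
r4 m[rain→φ0] = [3, 6, 1]
r4 m[rain→φ5] = [2520, 960, 1890]
r4 m[snow→φ1] = [30, 5, 16]
r4 m[snow→φ2] = [12960, 1200, 20160]
r4 m[snow→φ3] = [10800, 6000, 5040]
r4 m[wind→φ0] = [5120, 8100, 1890]
r4 m[wind→φ1] = [720, 1080, 294]
r4 m[wind→φ4] = [11520, 38880, 79380]
r4 m[wind→φ6] = [18432, 21600, 11340]
r5 m[φ0→rain] = [64800, 24300, 48600]
r5 m[φ0→wind] = [18, 24, 42]
r5 m[φ1→snow] = [6480, 4320, 7560]
r5 m[φ1→wind] = [128, 180, 270]
r5 m[φ2→snow] = [5, 5, 2]
r5 m[φ3→snow] = [6, 1, 8]
r5 m[φ4→wind] = [8, 5, 1]
r5 m[φ5→rain] = [3, 6, 1]
r5 m[φ6→wind] = [5, 9, 7]
r5 m[rain→φ0] = [3, 6, 1]
r5 m[rain→φ5] = [2520, 960, 1890]
r5 m[snow→φ1] = [30, 5, 16]
r5 m[snow→φ2] = [12960, 1200, 20160]
r5 m[snow→φ3] = [10800, 6000, 5040]
r5 m[wind→φ0] = [5120, 8100, 1890]
r5 m[wind→φ1] = [720, 1080, 294]
r5 m[wind→φ4] = [11520, 38880, 79380]
r5 m[wind→φ6] = [18432, 21600, 11340]
r6 m[φ0→rain] = [64800, 24300, 48600]
r6 m[φ0→wind] = [18, 24, 42]
r6 m[φ1→snow] = [6480, 4320, 7560]
r6 m[φ1→wind] = [128, 180, 270]
r6 m[φ2→snow] = [5, 5, 2]
r6 m[φ3→snow] = [6, 1, 8]
r6 m[φ4→wind] = [8, 5, 1]
r6 m[φ5→rain] = [3, 6, 1]
r6 m[φ6→wind] = [5, 9, 7]
r6 m[rain→φ0] = [3, 6, 1]
r6 m[rain→φ5] = [64800, 24300, 48600]
r6 m[snow→φ1] = [30, 5, 16]
r6 m[snow→φ2] = [38880, 4320, 60480]
r6 m[snow→φ3] = [32400, 21600, 15120]
r6 m[wind→φ0] = [5120, 8100, 1890]
r6 m[wind→φ1] = [720, 1080, 294]
r6 m[wind→φ4] = [11520, 38880, 79380]
r6 m[wind→φ6] = [18432, 21600, 11340]
r7 m[φ0→rain] = [64800, 24300, 48600]
r7 m[φ0→wind] = [18, 24, 42]
r7 m[φ1→snow] = [6480, 4320, 7560]
r7 m[φ1→wind] = [128, 180, 270]
r7 m[φ2→snow] = [5, 5, 2]
r7 m[φ3→snow] = [6, 1, 8]
r7 m[φ4→wind] = [8, 5, 1]
r7 m[φ5→rain] = [3, 6, 1]
r7 m[φ6→wind] = [5, 9, 7]
r7 m[rain→φ0] = [3, 6, 1]
r7 m[rain→φ5] = [64800, 24300, 48600]
r7 m[snow→φ1] = [30, 5, 16]
r7 m[snow→φ2] = [38880, 4320, 60480]
r7 m[snow→φ3] = [32400, 21600, 15120]
r7 m[wind→φ0] = [5120, 8100, 1890]
r7 m[wind→φ1] = [720, 1080, 294]
r7 m[wind→φ4] = [11520, 38880, 79380]
r7 m[wind→φ6] = [18432, 21600, 11340]
fixed point reached at round 7
traceback from rain: (rain=0, snow=0, wind=1), score=194400

assignment: (rain=0, snow=0, wind=1); score = 194400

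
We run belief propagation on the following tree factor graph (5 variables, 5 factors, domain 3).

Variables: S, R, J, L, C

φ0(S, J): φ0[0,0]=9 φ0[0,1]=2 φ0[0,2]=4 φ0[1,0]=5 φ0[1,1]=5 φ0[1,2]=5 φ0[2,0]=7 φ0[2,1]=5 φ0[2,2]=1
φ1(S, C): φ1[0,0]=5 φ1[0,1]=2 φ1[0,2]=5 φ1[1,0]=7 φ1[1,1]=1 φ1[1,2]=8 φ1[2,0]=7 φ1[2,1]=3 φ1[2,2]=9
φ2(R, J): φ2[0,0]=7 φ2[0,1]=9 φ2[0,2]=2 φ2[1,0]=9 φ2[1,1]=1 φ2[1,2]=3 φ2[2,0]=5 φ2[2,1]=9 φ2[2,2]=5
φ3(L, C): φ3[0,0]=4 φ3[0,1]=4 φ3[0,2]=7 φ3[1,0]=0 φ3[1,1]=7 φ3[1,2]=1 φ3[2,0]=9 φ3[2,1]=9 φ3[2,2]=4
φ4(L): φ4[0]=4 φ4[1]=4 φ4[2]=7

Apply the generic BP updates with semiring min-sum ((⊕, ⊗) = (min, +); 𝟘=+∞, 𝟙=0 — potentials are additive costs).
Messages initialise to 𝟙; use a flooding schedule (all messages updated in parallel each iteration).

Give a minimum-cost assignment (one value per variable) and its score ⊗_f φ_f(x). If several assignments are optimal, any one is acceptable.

assignment: (S=0, R=1, J=1, L=1, C=0); score = 12

init: all messages = 𝟙 over 3 values
r1 m[φ0→S] = [2, 5, 1]
r1 m[φ0→J] = [5, 2, 1]
r1 m[φ1→S] = [2, 1, 3]
r1 m[φ1→C] = [5, 1, 5]
r1 m[φ2→R] = [2, 1, 5]
r1 m[φ2→J] = [5, 1, 2]
r1 m[φ3→L] = [4, 0, 4]
r1 m[φ3→C] = [0, 4, 1]
r1 m[φ4→L] = [4, 4, 7]
r1 m[S→φ0] = [0, 0, 0]
r1 m[S→φ1] = [0, 0, 0]
r1 m[R→φ2] = [0, 0, 0]
r1 m[J→φ0] = [0, 0, 0]
r1 m[J→φ2] = [0, 0, 0]
r1 m[L→φ3] = [0, 0, 0]
r1 m[L→φ4] = [0, 0, 0]
r1 m[C→φ1] = [0, 0, 0]
r1 m[C→φ3] = [0, 0, 0]
r2 m[φ0→S] = [2, 5, 1]
r2 m[φ0→J] = [5, 2, 1]
r2 m[φ1→S] = [2, 1, 3]
r2 m[φ1→C] = [5, 1, 5]
r2 m[φ2→R] = [2, 1, 5]
r2 m[φ2→J] = [5, 1, 2]
r2 m[φ3→L] = [4, 0, 4]
r2 m[φ3→C] = [0, 4, 1]
r2 m[φ4→L] = [4, 4, 7]
r2 m[S→φ0] = [2, 1, 3]
r2 m[S→φ1] = [2, 5, 1]
r2 m[R→φ2] = [0, 0, 0]
r2 m[J→φ0] = [5, 1, 2]
r2 m[J→φ2] = [5, 2, 1]
r2 m[L→φ3] = [4, 4, 7]
r2 m[L→φ4] = [4, 0, 4]
r2 m[C→φ1] = [0, 4, 1]
r2 m[C→φ3] = [5, 1, 5]
r3 m[φ0→S] = [3, 6, 3]
r3 m[φ0→J] = [6, 4, 4]
r3 m[φ1→S] = [5, 5, 7]
r3 m[φ1→C] = [7, 4, 7]
r3 m[φ2→R] = [3, 3, 6]
r3 m[φ2→J] = [5, 1, 2]
r3 m[φ3→L] = [5, 5, 9]
r3 m[φ3→C] = [4, 8, 5]
r3 m[φ4→L] = [4, 4, 7]
r3 m[S→φ0] = [2, 1, 3]
r3 m[S→φ1] = [2, 5, 1]
r3 m[R→φ2] = [0, 0, 0]
r3 m[J→φ0] = [5, 1, 2]
r3 m[J→φ2] = [5, 2, 1]
r3 m[L→φ3] = [4, 4, 7]
r3 m[L→φ4] = [4, 0, 4]
r3 m[C→φ1] = [0, 4, 1]
r3 m[C→φ3] = [5, 1, 5]
r4 m[φ0→S] = [3, 6, 3]
r4 m[φ0→J] = [6, 4, 4]
r4 m[φ1→S] = [5, 5, 7]
r4 m[φ1→C] = [7, 4, 7]
r4 m[φ2→R] = [3, 3, 6]
r4 m[φ2→J] = [5, 1, 2]
r4 m[φ3→L] = [5, 5, 9]
r4 m[φ3→C] = [4, 8, 5]
r4 m[φ4→L] = [4, 4, 7]
r4 m[S→φ0] = [5, 5, 7]
r4 m[S→φ1] = [3, 6, 3]
r4 m[R→φ2] = [0, 0, 0]
r4 m[J→φ0] = [5, 1, 2]
r4 m[J→φ2] = [6, 4, 4]
r4 m[L→φ3] = [4, 4, 7]
r4 m[L→φ4] = [5, 5, 9]
r4 m[C→φ1] = [4, 8, 5]
r4 m[C→φ3] = [7, 4, 7]
r5 m[φ0→S] = [3, 6, 3]
r5 m[φ0→J] = [10, 7, 8]
r5 m[φ1→S] = [9, 9, 11]
r5 m[φ1→C] = [8, 5, 8]
r5 m[φ2→R] = [6, 5, 9]
r5 m[φ2→J] = [5, 1, 2]
r5 m[φ3→L] = [8, 7, 11]
r5 m[φ3→C] = [4, 8, 5]
r5 m[φ4→L] = [4, 4, 7]
r5 m[S→φ0] = [5, 5, 7]
r5 m[S→φ1] = [3, 6, 3]
r5 m[R→φ2] = [0, 0, 0]
r5 m[J→φ0] = [5, 1, 2]
r5 m[J→φ2] = [6, 4, 4]
r5 m[L→φ3] = [4, 4, 7]
r5 m[L→φ4] = [5, 5, 9]
r5 m[C→φ1] = [4, 8, 5]
r5 m[C→φ3] = [7, 4, 7]
r6 m[φ0→S] = [3, 6, 3]
r6 m[φ0→J] = [10, 7, 8]
r6 m[φ1→S] = [9, 9, 11]
r6 m[φ1→C] = [8, 5, 8]
r6 m[φ2→R] = [6, 5, 9]
r6 m[φ2→J] = [5, 1, 2]
r6 m[φ3→L] = [8, 7, 11]
r6 m[φ3→C] = [4, 8, 5]
r6 m[φ4→L] = [4, 4, 7]
r6 m[S→φ0] = [9, 9, 11]
r6 m[S→φ1] = [3, 6, 3]
r6 m[R→φ2] = [0, 0, 0]
r6 m[J→φ0] = [5, 1, 2]
r6 m[J→φ2] = [10, 7, 8]
r6 m[L→φ3] = [4, 4, 7]
r6 m[L→φ4] = [8, 7, 11]
r6 m[C→φ1] = [4, 8, 5]
r6 m[C→φ3] = [8, 5, 8]
r7 m[φ0→S] = [3, 6, 3]
r7 m[φ0→J] = [14, 11, 12]
r7 m[φ1→S] = [9, 9, 11]
r7 m[φ1→C] = [8, 5, 8]
r7 m[φ2→R] = [10, 8, 13]
r7 m[φ2→J] = [5, 1, 2]
r7 m[φ3→L] = [9, 8, 12]
r7 m[φ3→C] = [4, 8, 5]
r7 m[φ4→L] = [4, 4, 7]
r7 m[S→φ0] = [9, 9, 11]
r7 m[S→φ1] = [3, 6, 3]
r7 m[R→φ2] = [0, 0, 0]
r7 m[J→φ0] = [5, 1, 2]
r7 m[J→φ2] = [10, 7, 8]
r7 m[L→φ3] = [4, 4, 7]
r7 m[L→φ4] = [8, 7, 11]
r7 m[C→φ1] = [4, 8, 5]
r7 m[C→φ3] = [8, 5, 8]
r8 m[φ0→S] = [3, 6, 3]
r8 m[φ0→J] = [14, 11, 12]
r8 m[φ1→S] = [9, 9, 11]
r8 m[φ1→C] = [8, 5, 8]
r8 m[φ2→R] = [10, 8, 13]
r8 m[φ2→J] = [5, 1, 2]
r8 m[φ3→L] = [9, 8, 12]
r8 m[φ3→C] = [4, 8, 5]
r8 m[φ4→L] = [4, 4, 7]
r8 m[S→φ0] = [9, 9, 11]
r8 m[S→φ1] = [3, 6, 3]
r8 m[R→φ2] = [0, 0, 0]
r8 m[J→φ0] = [5, 1, 2]
r8 m[J→φ2] = [14, 11, 12]
r8 m[L→φ3] = [4, 4, 7]
r8 m[L→φ4] = [9, 8, 12]
r8 m[C→φ1] = [4, 8, 5]
r8 m[C→φ3] = [8, 5, 8]
r9 m[φ0→S] = [3, 6, 3]
r9 m[φ0→J] = [14, 11, 12]
r9 m[φ1→S] = [9, 9, 11]
r9 m[φ1→C] = [8, 5, 8]
r9 m[φ2→R] = [14, 12, 17]
r9 m[φ2→J] = [5, 1, 2]
r9 m[φ3→L] = [9, 8, 12]
r9 m[φ3→C] = [4, 8, 5]
r9 m[φ4→L] = [4, 4, 7]
r9 m[S→φ0] = [9, 9, 11]
r9 m[S→φ1] = [3, 6, 3]
r9 m[R→φ2] = [0, 0, 0]
r9 m[J→φ0] = [5, 1, 2]
r9 m[J→φ2] = [14, 11, 12]
r9 m[L→φ3] = [4, 4, 7]
r9 m[L→φ4] = [9, 8, 12]
r9 m[C→φ1] = [4, 8, 5]
r9 m[C→φ3] = [8, 5, 8]
r10 m[φ0→S] = [3, 6, 3]
r10 m[φ0→J] = [14, 11, 12]
r10 m[φ1→S] = [9, 9, 11]
r10 m[φ1→C] = [8, 5, 8]
r10 m[φ2→R] = [14, 12, 17]
r10 m[φ2→J] = [5, 1, 2]
r10 m[φ3→L] = [9, 8, 12]
r10 m[φ3→C] = [4, 8, 5]
r10 m[φ4→L] = [4, 4, 7]
r10 m[S→φ0] = [9, 9, 11]
r10 m[S→φ1] = [3, 6, 3]
r10 m[R→φ2] = [0, 0, 0]
r10 m[J→φ0] = [5, 1, 2]
r10 m[J→φ2] = [14, 11, 12]
r10 m[L→φ3] = [4, 4, 7]
r10 m[L→φ4] = [9, 8, 12]
r10 m[C→φ1] = [4, 8, 5]
r10 m[C→φ3] = [8, 5, 8]
fixed point reached at round 10
traceback from S: (S=0, R=1, J=1, L=1, C=0), score=12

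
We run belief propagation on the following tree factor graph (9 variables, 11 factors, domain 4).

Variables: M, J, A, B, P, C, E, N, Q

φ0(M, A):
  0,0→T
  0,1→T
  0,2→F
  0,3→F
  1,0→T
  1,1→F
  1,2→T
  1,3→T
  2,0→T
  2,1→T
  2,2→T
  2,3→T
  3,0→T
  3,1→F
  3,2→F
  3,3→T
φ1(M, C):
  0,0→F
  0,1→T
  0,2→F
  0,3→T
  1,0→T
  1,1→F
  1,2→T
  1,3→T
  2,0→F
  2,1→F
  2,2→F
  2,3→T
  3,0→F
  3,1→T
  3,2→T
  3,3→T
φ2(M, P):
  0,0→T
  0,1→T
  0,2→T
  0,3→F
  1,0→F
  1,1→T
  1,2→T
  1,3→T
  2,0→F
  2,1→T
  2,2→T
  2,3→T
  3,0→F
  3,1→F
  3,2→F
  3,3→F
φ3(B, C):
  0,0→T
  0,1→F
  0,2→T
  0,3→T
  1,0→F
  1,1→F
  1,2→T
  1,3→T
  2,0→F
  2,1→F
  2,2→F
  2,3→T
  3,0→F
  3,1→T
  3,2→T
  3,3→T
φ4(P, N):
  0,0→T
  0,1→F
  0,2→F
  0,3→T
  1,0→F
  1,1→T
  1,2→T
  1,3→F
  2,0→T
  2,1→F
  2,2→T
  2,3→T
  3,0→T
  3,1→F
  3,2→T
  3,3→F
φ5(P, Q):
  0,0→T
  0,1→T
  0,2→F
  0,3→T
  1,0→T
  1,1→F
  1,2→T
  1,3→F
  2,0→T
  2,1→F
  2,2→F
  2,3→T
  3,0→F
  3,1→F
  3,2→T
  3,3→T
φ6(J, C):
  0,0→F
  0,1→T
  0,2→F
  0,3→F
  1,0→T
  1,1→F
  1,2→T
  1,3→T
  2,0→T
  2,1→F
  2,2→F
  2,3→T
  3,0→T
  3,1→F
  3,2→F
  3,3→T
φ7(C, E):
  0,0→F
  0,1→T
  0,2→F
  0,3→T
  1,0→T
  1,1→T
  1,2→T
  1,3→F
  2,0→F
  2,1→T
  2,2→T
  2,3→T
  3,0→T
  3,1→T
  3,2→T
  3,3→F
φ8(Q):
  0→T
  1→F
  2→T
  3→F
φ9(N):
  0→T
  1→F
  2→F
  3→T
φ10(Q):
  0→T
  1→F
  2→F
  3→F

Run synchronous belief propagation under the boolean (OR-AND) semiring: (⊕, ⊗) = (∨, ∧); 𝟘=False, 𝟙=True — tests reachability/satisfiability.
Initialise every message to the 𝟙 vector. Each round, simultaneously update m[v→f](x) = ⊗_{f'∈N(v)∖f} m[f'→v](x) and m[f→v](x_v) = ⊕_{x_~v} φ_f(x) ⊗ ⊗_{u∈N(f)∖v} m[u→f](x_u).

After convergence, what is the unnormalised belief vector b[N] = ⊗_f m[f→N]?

b[N] = [T, F, F, T]

init: all messages = 𝟙 over 4 values
r1 m[φ0→M] = [T, T, T, T]
r1 m[φ0→A] = [T, T, T, T]
r1 m[φ1→M] = [T, T, T, T]
r1 m[φ1→C] = [T, T, T, T]
r1 m[φ2→M] = [T, T, T, F]
r1 m[φ2→P] = [T, T, T, T]
r1 m[φ3→B] = [T, T, T, T]
r1 m[φ3→C] = [T, T, T, T]
r1 m[φ4→P] = [T, T, T, T]
r1 m[φ4→N] = [T, T, T, T]
r1 m[φ5→P] = [T, T, T, T]
r1 m[φ5→Q] = [T, T, T, T]
r1 m[φ6→J] = [T, T, T, T]
r1 m[φ6→C] = [T, T, T, T]
r1 m[φ7→C] = [T, T, T, T]
r1 m[φ7→E] = [T, T, T, T]
r1 m[φ8→Q] = [T, F, T, F]
r1 m[φ9→N] = [T, F, F, T]
r1 m[φ10→Q] = [T, F, F, F]
r1 m[M→φ0] = [T, T, T, T]
r1 m[M→φ1] = [T, T, T, T]
r1 m[M→φ2] = [T, T, T, T]
r1 m[J→φ6] = [T, T, T, T]
r1 m[A→φ0] = [T, T, T, T]
r1 m[B→φ3] = [T, T, T, T]
r1 m[P→φ2] = [T, T, T, T]
r1 m[P→φ4] = [T, T, T, T]
r1 m[P→φ5] = [T, T, T, T]
r1 m[C→φ1] = [T, T, T, T]
r1 m[C→φ3] = [T, T, T, T]
r1 m[C→φ6] = [T, T, T, T]
r1 m[C→φ7] = [T, T, T, T]
r1 m[E→φ7] = [T, T, T, T]
r1 m[N→φ4] = [T, T, T, T]
r1 m[N→φ9] = [T, T, T, T]
r1 m[Q→φ5] = [T, T, T, T]
r1 m[Q→φ8] = [T, T, T, T]
r1 m[Q→φ10] = [T, T, T, T]
r2 m[φ0→M] = [T, T, T, T]
r2 m[φ0→A] = [T, T, T, T]
r2 m[φ1→M] = [T, T, T, T]
r2 m[φ1→C] = [T, T, T, T]
r2 m[φ2→M] = [T, T, T, F]
r2 m[φ2→P] = [T, T, T, T]
r2 m[φ3→B] = [T, T, T, T]
r2 m[φ3→C] = [T, T, T, T]
r2 m[φ4→P] = [T, T, T, T]
r2 m[φ4→N] = [T, T, T, T]
r2 m[φ5→P] = [T, T, T, T]
r2 m[φ5→Q] = [T, T, T, T]
r2 m[φ6→J] = [T, T, T, T]
r2 m[φ6→C] = [T, T, T, T]
r2 m[φ7→C] = [T, T, T, T]
r2 m[φ7→E] = [T, T, T, T]
r2 m[φ8→Q] = [T, F, T, F]
r2 m[φ9→N] = [T, F, F, T]
r2 m[φ10→Q] = [T, F, F, F]
r2 m[M→φ0] = [T, T, T, F]
r2 m[M→φ1] = [T, T, T, F]
r2 m[M→φ2] = [T, T, T, T]
r2 m[J→φ6] = [T, T, T, T]
r2 m[A→φ0] = [T, T, T, T]
r2 m[B→φ3] = [T, T, T, T]
r2 m[P→φ2] = [T, T, T, T]
r2 m[P→φ4] = [T, T, T, T]
r2 m[P→φ5] = [T, T, T, T]
r2 m[C→φ1] = [T, T, T, T]
r2 m[C→φ3] = [T, T, T, T]
r2 m[C→φ6] = [T, T, T, T]
r2 m[C→φ7] = [T, T, T, T]
r2 m[E→φ7] = [T, T, T, T]
r2 m[N→φ4] = [T, F, F, T]
r2 m[N→φ9] = [T, T, T, T]
r2 m[Q→φ5] = [T, F, F, F]
r2 m[Q→φ8] = [T, F, F, F]
r2 m[Q→φ10] = [T, F, T, F]
r3 m[φ0→M] = [T, T, T, T]
r3 m[φ0→A] = [T, T, T, T]
r3 m[φ1→M] = [T, T, T, T]
r3 m[φ1→C] = [T, T, T, T]
r3 m[φ2→M] = [T, T, T, F]
r3 m[φ2→P] = [T, T, T, T]
r3 m[φ3→B] = [T, T, T, T]
r3 m[φ3→C] = [T, T, T, T]
r3 m[φ4→P] = [T, F, T, T]
r3 m[φ4→N] = [T, T, T, T]
r3 m[φ5→P] = [T, T, T, F]
r3 m[φ5→Q] = [T, T, T, T]
r3 m[φ6→J] = [T, T, T, T]
r3 m[φ6→C] = [T, T, T, T]
r3 m[φ7→C] = [T, T, T, T]
r3 m[φ7→E] = [T, T, T, T]
r3 m[φ8→Q] = [T, F, T, F]
r3 m[φ9→N] = [T, F, F, T]
r3 m[φ10→Q] = [T, F, F, F]
r3 m[M→φ0] = [T, T, T, F]
r3 m[M→φ1] = [T, T, T, F]
r3 m[M→φ2] = [T, T, T, T]
r3 m[J→φ6] = [T, T, T, T]
r3 m[A→φ0] = [T, T, T, T]
r3 m[B→φ3] = [T, T, T, T]
r3 m[P→φ2] = [T, T, T, T]
r3 m[P→φ4] = [T, T, T, T]
r3 m[P→φ5] = [T, T, T, T]
r3 m[C→φ1] = [T, T, T, T]
r3 m[C→φ3] = [T, T, T, T]
r3 m[C→φ6] = [T, T, T, T]
r3 m[C→φ7] = [T, T, T, T]
r3 m[E→φ7] = [T, T, T, T]
r3 m[N→φ4] = [T, F, F, T]
r3 m[N→φ9] = [T, T, T, T]
r3 m[Q→φ5] = [T, F, F, F]
r3 m[Q→φ8] = [T, F, F, F]
r3 m[Q→φ10] = [T, F, T, F]
r4 m[φ0→M] = [T, T, T, T]
r4 m[φ0→A] = [T, T, T, T]
r4 m[φ1→M] = [T, T, T, T]
r4 m[φ1→C] = [T, T, T, T]
r4 m[φ2→M] = [T, T, T, F]
r4 m[φ2→P] = [T, T, T, T]
r4 m[φ3→B] = [T, T, T, T]
r4 m[φ3→C] = [T, T, T, T]
r4 m[φ4→P] = [T, F, T, T]
r4 m[φ4→N] = [T, T, T, T]
r4 m[φ5→P] = [T, T, T, F]
r4 m[φ5→Q] = [T, T, T, T]
r4 m[φ6→J] = [T, T, T, T]
r4 m[φ6→C] = [T, T, T, T]
r4 m[φ7→C] = [T, T, T, T]
r4 m[φ7→E] = [T, T, T, T]
r4 m[φ8→Q] = [T, F, T, F]
r4 m[φ9→N] = [T, F, F, T]
r4 m[φ10→Q] = [T, F, F, F]
r4 m[M→φ0] = [T, T, T, F]
r4 m[M→φ1] = [T, T, T, F]
r4 m[M→φ2] = [T, T, T, T]
r4 m[J→φ6] = [T, T, T, T]
r4 m[A→φ0] = [T, T, T, T]
r4 m[B→φ3] = [T, T, T, T]
r4 m[P→φ2] = [T, F, T, F]
r4 m[P→φ4] = [T, T, T, F]
r4 m[P→φ5] = [T, F, T, T]
r4 m[C→φ1] = [T, T, T, T]
r4 m[C→φ3] = [T, T, T, T]
r4 m[C→φ6] = [T, T, T, T]
r4 m[C→φ7] = [T, T, T, T]
r4 m[E→φ7] = [T, T, T, T]
r4 m[N→φ4] = [T, F, F, T]
r4 m[N→φ9] = [T, T, T, T]
r4 m[Q→φ5] = [T, F, F, F]
r4 m[Q→φ8] = [T, F, F, F]
r4 m[Q→φ10] = [T, F, T, F]
r5 m[φ0→M] = [T, T, T, T]
r5 m[φ0→A] = [T, T, T, T]
r5 m[φ1→M] = [T, T, T, T]
r5 m[φ1→C] = [T, T, T, T]
r5 m[φ2→M] = [T, T, T, F]
r5 m[φ2→P] = [T, T, T, T]
r5 m[φ3→B] = [T, T, T, T]
r5 m[φ3→C] = [T, T, T, T]
r5 m[φ4→P] = [T, F, T, T]
r5 m[φ4→N] = [T, T, T, T]
r5 m[φ5→P] = [T, T, T, F]
r5 m[φ5→Q] = [T, T, T, T]
r5 m[φ6→J] = [T, T, T, T]
r5 m[φ6→C] = [T, T, T, T]
r5 m[φ7→C] = [T, T, T, T]
r5 m[φ7→E] = [T, T, T, T]
r5 m[φ8→Q] = [T, F, T, F]
r5 m[φ9→N] = [T, F, F, T]
r5 m[φ10→Q] = [T, F, F, F]
r5 m[M→φ0] = [T, T, T, F]
r5 m[M→φ1] = [T, T, T, F]
r5 m[M→φ2] = [T, T, T, T]
r5 m[J→φ6] = [T, T, T, T]
r5 m[A→φ0] = [T, T, T, T]
r5 m[B→φ3] = [T, T, T, T]
r5 m[P→φ2] = [T, F, T, F]
r5 m[P→φ4] = [T, T, T, F]
r5 m[P→φ5] = [T, F, T, T]
r5 m[C→φ1] = [T, T, T, T]
r5 m[C→φ3] = [T, T, T, T]
r5 m[C→φ6] = [T, T, T, T]
r5 m[C→φ7] = [T, T, T, T]
r5 m[E→φ7] = [T, T, T, T]
r5 m[N→φ4] = [T, F, F, T]
r5 m[N→φ9] = [T, T, T, T]
r5 m[Q→φ5] = [T, F, F, F]
r5 m[Q→φ8] = [T, F, F, F]
r5 m[Q→φ10] = [T, F, T, F]
fixed point reached at round 5
b[N] = ⊗ incoming = [T, F, F, T]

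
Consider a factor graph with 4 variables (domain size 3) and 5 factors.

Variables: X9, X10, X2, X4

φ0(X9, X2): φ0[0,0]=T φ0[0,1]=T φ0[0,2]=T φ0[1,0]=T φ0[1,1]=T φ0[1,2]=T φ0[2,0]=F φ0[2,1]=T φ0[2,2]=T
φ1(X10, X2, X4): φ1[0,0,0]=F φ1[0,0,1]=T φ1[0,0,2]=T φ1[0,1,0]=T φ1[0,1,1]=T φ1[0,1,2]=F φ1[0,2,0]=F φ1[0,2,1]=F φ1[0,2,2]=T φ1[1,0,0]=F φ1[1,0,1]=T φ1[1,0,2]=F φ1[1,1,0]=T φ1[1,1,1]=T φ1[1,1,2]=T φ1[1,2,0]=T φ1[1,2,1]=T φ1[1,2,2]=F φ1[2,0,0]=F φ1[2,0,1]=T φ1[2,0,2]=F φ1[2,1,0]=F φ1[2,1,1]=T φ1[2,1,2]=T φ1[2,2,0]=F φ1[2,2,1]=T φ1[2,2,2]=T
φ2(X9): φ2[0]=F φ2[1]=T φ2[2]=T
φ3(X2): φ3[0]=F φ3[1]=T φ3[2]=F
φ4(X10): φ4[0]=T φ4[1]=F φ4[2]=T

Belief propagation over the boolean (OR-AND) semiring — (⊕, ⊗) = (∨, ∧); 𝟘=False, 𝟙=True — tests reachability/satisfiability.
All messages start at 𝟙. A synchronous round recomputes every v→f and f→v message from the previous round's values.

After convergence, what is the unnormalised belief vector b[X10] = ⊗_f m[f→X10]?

b[X10] = [T, F, T]

init: all messages = 𝟙 over 3 values
r1 m[φ0→X9] = [T, T, T]
r1 m[φ0→X2] = [T, T, T]
r1 m[φ1→X10] = [T, T, T]
r1 m[φ1→X2] = [T, T, T]
r1 m[φ1→X4] = [T, T, T]
r1 m[φ2→X9] = [F, T, T]
r1 m[φ3→X2] = [F, T, F]
r1 m[φ4→X10] = [T, F, T]
r1 m[X9→φ0] = [T, T, T]
r1 m[X9→φ2] = [T, T, T]
r1 m[X10→φ1] = [T, T, T]
r1 m[X10→φ4] = [T, T, T]
r1 m[X2→φ0] = [T, T, T]
r1 m[X2→φ1] = [T, T, T]
r1 m[X2→φ3] = [T, T, T]
r1 m[X4→φ1] = [T, T, T]
r2 m[φ0→X9] = [T, T, T]
r2 m[φ0→X2] = [T, T, T]
r2 m[φ1→X10] = [T, T, T]
r2 m[φ1→X2] = [T, T, T]
r2 m[φ1→X4] = [T, T, T]
r2 m[φ2→X9] = [F, T, T]
r2 m[φ3→X2] = [F, T, F]
r2 m[φ4→X10] = [T, F, T]
r2 m[X9→φ0] = [F, T, T]
r2 m[X9→φ2] = [T, T, T]
r2 m[X10→φ1] = [T, F, T]
r2 m[X10→φ4] = [T, T, T]
r2 m[X2→φ0] = [F, T, F]
r2 m[X2→φ1] = [F, T, F]
r2 m[X2→φ3] = [T, T, T]
r2 m[X4→φ1] = [T, T, T]
r3 m[φ0→X9] = [T, T, T]
r3 m[φ0→X2] = [T, T, T]
r3 m[φ1→X10] = [T, T, T]
r3 m[φ1→X2] = [T, T, T]
r3 m[φ1→X4] = [T, T, T]
r3 m[φ2→X9] = [F, T, T]
r3 m[φ3→X2] = [F, T, F]
r3 m[φ4→X10] = [T, F, T]
r3 m[X9→φ0] = [F, T, T]
r3 m[X9→φ2] = [T, T, T]
r3 m[X10→φ1] = [T, F, T]
r3 m[X10→φ4] = [T, T, T]
r3 m[X2→φ0] = [F, T, F]
r3 m[X2→φ1] = [F, T, F]
r3 m[X2→φ3] = [T, T, T]
r3 m[X4→φ1] = [T, T, T]
fixed point reached at round 3
b[X10] = ⊗ incoming = [T, F, T]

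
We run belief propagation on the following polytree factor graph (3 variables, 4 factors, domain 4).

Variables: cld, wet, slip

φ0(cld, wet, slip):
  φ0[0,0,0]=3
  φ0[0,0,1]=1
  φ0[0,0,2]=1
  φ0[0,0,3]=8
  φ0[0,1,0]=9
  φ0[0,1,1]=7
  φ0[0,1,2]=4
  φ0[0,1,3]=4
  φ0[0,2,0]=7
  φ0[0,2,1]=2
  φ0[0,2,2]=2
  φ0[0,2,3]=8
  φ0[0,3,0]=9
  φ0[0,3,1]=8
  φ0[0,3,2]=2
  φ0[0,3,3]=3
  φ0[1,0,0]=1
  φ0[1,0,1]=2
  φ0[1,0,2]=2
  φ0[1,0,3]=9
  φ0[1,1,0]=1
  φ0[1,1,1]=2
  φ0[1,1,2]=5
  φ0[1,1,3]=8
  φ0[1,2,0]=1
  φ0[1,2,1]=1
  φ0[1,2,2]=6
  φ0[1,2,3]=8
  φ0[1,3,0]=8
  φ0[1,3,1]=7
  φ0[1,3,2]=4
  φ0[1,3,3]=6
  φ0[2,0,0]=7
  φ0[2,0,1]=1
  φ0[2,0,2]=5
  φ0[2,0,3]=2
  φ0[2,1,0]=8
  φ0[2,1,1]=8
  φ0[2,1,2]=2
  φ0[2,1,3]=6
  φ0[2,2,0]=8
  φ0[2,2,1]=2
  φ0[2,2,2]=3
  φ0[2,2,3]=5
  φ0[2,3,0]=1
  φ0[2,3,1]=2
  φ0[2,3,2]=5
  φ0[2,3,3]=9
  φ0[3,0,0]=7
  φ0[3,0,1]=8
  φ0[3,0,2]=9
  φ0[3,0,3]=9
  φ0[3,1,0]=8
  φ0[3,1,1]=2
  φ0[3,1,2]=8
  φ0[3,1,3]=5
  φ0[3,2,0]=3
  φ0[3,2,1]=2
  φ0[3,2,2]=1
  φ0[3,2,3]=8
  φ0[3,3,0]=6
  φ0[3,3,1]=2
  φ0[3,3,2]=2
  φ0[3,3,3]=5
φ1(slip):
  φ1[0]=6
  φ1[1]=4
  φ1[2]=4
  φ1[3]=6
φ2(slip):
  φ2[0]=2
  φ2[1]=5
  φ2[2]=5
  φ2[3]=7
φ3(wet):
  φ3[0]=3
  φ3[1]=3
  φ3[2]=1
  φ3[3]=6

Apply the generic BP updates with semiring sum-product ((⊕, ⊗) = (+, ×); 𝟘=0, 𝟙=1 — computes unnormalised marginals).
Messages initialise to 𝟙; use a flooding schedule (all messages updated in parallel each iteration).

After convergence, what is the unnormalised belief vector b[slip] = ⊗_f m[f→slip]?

b[slip] = [3540, 4280, 3960, 13440]

init: all messages = 𝟙 over 4 values
r1 m[φ0→cld] = [78, 71, 74, 85]
r1 m[φ0→wet] = [75, 87, 67, 79]
r1 m[φ0→slip] = [87, 57, 61, 103]
r1 m[φ1→slip] = [6, 4, 4, 6]
r1 m[φ2→slip] = [2, 5, 5, 7]
r1 m[φ3→wet] = [3, 3, 1, 6]
r1 m[cld→φ0] = [1, 1, 1, 1]
r1 m[wet→φ0] = [1, 1, 1, 1]
r1 m[wet→φ3] = [1, 1, 1, 1]
r1 m[slip→φ0] = [1, 1, 1, 1]
r1 m[slip→φ1] = [1, 1, 1, 1]
r1 m[slip→φ2] = [1, 1, 1, 1]
r2 m[φ0→cld] = [78, 71, 74, 85]
r2 m[φ0→wet] = [75, 87, 67, 79]
r2 m[φ0→slip] = [87, 57, 61, 103]
r2 m[φ1→slip] = [6, 4, 4, 6]
r2 m[φ2→slip] = [2, 5, 5, 7]
r2 m[φ3→wet] = [3, 3, 1, 6]
r2 m[cld→φ0] = [1, 1, 1, 1]
r2 m[wet→φ0] = [3, 3, 1, 6]
r2 m[wet→φ3] = [75, 87, 67, 79]
r2 m[slip→φ0] = [12, 20, 20, 42]
r2 m[slip→φ1] = [174, 285, 305, 721]
r2 m[slip→φ2] = [522, 228, 244, 618]
r3 m[φ0→cld] = [5828, 6770, 6094, 6528]
r3 m[φ0→wet] = [1972, 2038, 1826, 1894]
r3 m[φ0→slip] = [295, 214, 198, 320]
r3 m[φ1→slip] = [6, 4, 4, 6]
r3 m[φ2→slip] = [2, 5, 5, 7]
r3 m[φ3→wet] = [3, 3, 1, 6]
r3 m[cld→φ0] = [1, 1, 1, 1]
r3 m[wet→φ0] = [3, 3, 1, 6]
r3 m[wet→φ3] = [75, 87, 67, 79]
r3 m[slip→φ0] = [12, 20, 20, 42]
r3 m[slip→φ1] = [174, 285, 305, 721]
r3 m[slip→φ2] = [522, 228, 244, 618]
r4 m[φ0→cld] = [5828, 6770, 6094, 6528]
r4 m[φ0→wet] = [1972, 2038, 1826, 1894]
r4 m[φ0→slip] = [295, 214, 198, 320]
r4 m[φ1→slip] = [6, 4, 4, 6]
r4 m[φ2→slip] = [2, 5, 5, 7]
r4 m[φ3→wet] = [3, 3, 1, 6]
r4 m[cld→φ0] = [1, 1, 1, 1]
r4 m[wet→φ0] = [3, 3, 1, 6]
r4 m[wet→φ3] = [1972, 2038, 1826, 1894]
r4 m[slip→φ0] = [12, 20, 20, 42]
r4 m[slip→φ1] = [590, 1070, 990, 2240]
r4 m[slip→φ2] = [1770, 856, 792, 1920]
r5 m[φ0→cld] = [5828, 6770, 6094, 6528]
r5 m[φ0→wet] = [1972, 2038, 1826, 1894]
r5 m[φ0→slip] = [295, 214, 198, 320]
r5 m[φ1→slip] = [6, 4, 4, 6]
r5 m[φ2→slip] = [2, 5, 5, 7]
r5 m[φ3→wet] = [3, 3, 1, 6]
r5 m[cld→φ0] = [1, 1, 1, 1]
r5 m[wet→φ0] = [3, 3, 1, 6]
r5 m[wet→φ3] = [1972, 2038, 1826, 1894]
r5 m[slip→φ0] = [12, 20, 20, 42]
r5 m[slip→φ1] = [590, 1070, 990, 2240]
r5 m[slip→φ2] = [1770, 856, 792, 1920]
fixed point reached at round 5
b[slip] = ⊗ incoming = [3540, 4280, 3960, 13440]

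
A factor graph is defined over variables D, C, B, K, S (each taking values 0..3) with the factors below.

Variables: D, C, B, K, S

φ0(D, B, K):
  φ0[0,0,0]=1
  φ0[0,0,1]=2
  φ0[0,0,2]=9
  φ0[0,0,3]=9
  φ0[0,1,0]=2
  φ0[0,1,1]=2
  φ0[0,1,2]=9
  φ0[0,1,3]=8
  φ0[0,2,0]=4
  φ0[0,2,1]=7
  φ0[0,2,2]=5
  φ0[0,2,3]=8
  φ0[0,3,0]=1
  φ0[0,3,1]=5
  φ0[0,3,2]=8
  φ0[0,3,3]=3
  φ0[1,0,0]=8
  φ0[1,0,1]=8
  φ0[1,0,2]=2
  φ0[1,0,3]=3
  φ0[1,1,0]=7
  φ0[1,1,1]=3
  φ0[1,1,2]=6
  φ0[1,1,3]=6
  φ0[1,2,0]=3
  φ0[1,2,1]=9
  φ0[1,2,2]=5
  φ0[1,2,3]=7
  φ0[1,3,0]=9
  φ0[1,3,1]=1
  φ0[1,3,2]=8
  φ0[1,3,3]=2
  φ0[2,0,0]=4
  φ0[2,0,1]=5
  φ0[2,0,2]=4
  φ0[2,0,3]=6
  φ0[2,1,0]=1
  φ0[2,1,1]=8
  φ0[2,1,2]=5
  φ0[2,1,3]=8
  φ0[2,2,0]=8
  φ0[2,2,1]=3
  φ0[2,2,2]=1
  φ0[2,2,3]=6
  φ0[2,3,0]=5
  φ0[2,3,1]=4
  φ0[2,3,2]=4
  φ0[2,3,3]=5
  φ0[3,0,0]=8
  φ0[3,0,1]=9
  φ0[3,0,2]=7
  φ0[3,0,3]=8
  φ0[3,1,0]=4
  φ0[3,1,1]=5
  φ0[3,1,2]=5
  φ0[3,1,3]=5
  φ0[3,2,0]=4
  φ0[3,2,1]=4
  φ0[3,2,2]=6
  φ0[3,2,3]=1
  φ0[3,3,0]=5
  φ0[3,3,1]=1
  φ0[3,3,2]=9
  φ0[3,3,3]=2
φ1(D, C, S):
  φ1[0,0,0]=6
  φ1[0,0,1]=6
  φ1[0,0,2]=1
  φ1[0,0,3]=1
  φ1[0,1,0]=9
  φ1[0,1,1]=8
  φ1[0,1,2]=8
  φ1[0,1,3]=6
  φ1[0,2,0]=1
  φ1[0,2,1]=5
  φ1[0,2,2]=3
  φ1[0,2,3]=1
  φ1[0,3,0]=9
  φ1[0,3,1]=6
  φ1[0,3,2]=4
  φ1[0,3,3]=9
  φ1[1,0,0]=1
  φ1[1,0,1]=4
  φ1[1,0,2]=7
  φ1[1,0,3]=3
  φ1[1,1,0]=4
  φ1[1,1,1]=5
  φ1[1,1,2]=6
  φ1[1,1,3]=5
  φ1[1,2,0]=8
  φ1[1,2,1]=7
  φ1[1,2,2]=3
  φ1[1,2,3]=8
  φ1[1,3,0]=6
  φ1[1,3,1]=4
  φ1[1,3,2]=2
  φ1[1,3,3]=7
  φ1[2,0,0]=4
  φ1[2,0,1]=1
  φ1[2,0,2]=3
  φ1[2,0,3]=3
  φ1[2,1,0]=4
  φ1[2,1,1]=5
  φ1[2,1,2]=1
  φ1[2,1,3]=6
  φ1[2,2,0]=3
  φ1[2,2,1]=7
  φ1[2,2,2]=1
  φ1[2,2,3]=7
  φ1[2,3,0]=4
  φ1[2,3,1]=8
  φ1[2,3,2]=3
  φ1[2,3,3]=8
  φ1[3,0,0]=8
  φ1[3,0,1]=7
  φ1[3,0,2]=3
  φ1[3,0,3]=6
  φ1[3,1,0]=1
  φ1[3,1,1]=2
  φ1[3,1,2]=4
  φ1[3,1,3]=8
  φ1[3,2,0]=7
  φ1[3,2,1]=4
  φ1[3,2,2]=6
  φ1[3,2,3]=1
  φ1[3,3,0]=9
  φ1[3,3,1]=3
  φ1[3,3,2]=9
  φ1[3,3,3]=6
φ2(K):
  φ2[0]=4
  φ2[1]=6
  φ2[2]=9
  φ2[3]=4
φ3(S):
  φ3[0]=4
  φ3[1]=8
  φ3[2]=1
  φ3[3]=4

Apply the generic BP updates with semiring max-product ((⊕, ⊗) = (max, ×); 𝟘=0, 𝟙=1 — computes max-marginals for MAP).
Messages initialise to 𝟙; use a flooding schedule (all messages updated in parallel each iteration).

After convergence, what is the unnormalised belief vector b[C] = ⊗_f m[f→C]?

init: all messages = 𝟙 over 4 values
r1 m[φ0→D] = [9, 9, 8, 9]
r1 m[φ0→B] = [9, 9, 9, 9]
r1 m[φ0→K] = [9, 9, 9, 9]
r1 m[φ1→D] = [9, 8, 8, 9]
r1 m[φ1→C] = [8, 9, 8, 9]
r1 m[φ1→S] = [9, 8, 9, 9]
r1 m[φ2→K] = [4, 6, 9, 4]
r1 m[φ3→S] = [4, 8, 1, 4]
r1 m[D→φ0] = [1, 1, 1, 1]
r1 m[D→φ1] = [1, 1, 1, 1]
r1 m[C→φ1] = [1, 1, 1, 1]
r1 m[B→φ0] = [1, 1, 1, 1]
r1 m[K→φ0] = [1, 1, 1, 1]
r1 m[K→φ2] = [1, 1, 1, 1]
r1 m[S→φ1] = [1, 1, 1, 1]
r1 m[S→φ3] = [1, 1, 1, 1]
r2 m[φ0→D] = [9, 9, 8, 9]
r2 m[φ0→B] = [9, 9, 9, 9]
r2 m[φ0→K] = [9, 9, 9, 9]
r2 m[φ1→D] = [9, 8, 8, 9]
r2 m[φ1→C] = [8, 9, 8, 9]
r2 m[φ1→S] = [9, 8, 9, 9]
r2 m[φ2→K] = [4, 6, 9, 4]
r2 m[φ3→S] = [4, 8, 1, 4]
r2 m[D→φ0] = [9, 8, 8, 9]
r2 m[D→φ1] = [9, 9, 8, 9]
r2 m[C→φ1] = [1, 1, 1, 1]
r2 m[B→φ0] = [1, 1, 1, 1]
r2 m[K→φ0] = [4, 6, 9, 4]
r2 m[K→φ2] = [9, 9, 9, 9]
r2 m[S→φ1] = [4, 8, 1, 4]
r2 m[S→φ3] = [9, 8, 9, 9]
r3 m[φ0→D] = [81, 72, 48, 81]
r3 m[φ0→B] = [729, 729, 486, 729]
r3 m[φ0→K] = [72, 81, 81, 81]
r3 m[φ1→D] = [64, 56, 64, 56]
r3 m[φ1→C] = [504, 576, 504, 512]
r3 m[φ1→S] = [81, 72, 81, 81]
r3 m[φ2→K] = [4, 6, 9, 4]
r3 m[φ3→S] = [4, 8, 1, 4]
r3 m[D→φ0] = [9, 8, 8, 9]
r3 m[D→φ1] = [9, 9, 8, 9]
r3 m[C→φ1] = [1, 1, 1, 1]
r3 m[B→φ0] = [1, 1, 1, 1]
r3 m[K→φ0] = [4, 6, 9, 4]
r3 m[K→φ2] = [9, 9, 9, 9]
r3 m[S→φ1] = [4, 8, 1, 4]
r3 m[S→φ3] = [9, 8, 9, 9]
r4 m[φ0→D] = [81, 72, 48, 81]
r4 m[φ0→B] = [729, 729, 486, 729]
r4 m[φ0→K] = [72, 81, 81, 81]
r4 m[φ1→D] = [64, 56, 64, 56]
r4 m[φ1→C] = [504, 576, 504, 512]
r4 m[φ1→S] = [81, 72, 81, 81]
r4 m[φ2→K] = [4, 6, 9, 4]
r4 m[φ3→S] = [4, 8, 1, 4]
r4 m[D→φ0] = [64, 56, 64, 56]
r4 m[D→φ1] = [81, 72, 48, 81]
r4 m[C→φ1] = [1, 1, 1, 1]
r4 m[B→φ0] = [1, 1, 1, 1]
r4 m[K→φ0] = [4, 6, 9, 4]
r4 m[K→φ2] = [72, 81, 81, 81]
r4 m[S→φ1] = [4, 8, 1, 4]
r4 m[S→φ3] = [81, 72, 81, 81]
r5 m[φ0→D] = [81, 72, 48, 81]
r5 m[φ0→B] = [5184, 5184, 3024, 4608]
r5 m[φ0→K] = [512, 512, 576, 576]
r5 m[φ1→D] = [64, 56, 64, 56]
r5 m[φ1→C] = [4536, 5184, 4032, 3888]
r5 m[φ1→S] = [729, 648, 729, 729]
r5 m[φ2→K] = [4, 6, 9, 4]
r5 m[φ3→S] = [4, 8, 1, 4]
r5 m[D→φ0] = [64, 56, 64, 56]
r5 m[D→φ1] = [81, 72, 48, 81]
r5 m[C→φ1] = [1, 1, 1, 1]
r5 m[B→φ0] = [1, 1, 1, 1]
r5 m[K→φ0] = [4, 6, 9, 4]
r5 m[K→φ2] = [72, 81, 81, 81]
r5 m[S→φ1] = [4, 8, 1, 4]
r5 m[S→φ3] = [81, 72, 81, 81]
r6 m[φ0→D] = [81, 72, 48, 81]
r6 m[φ0→B] = [5184, 5184, 3024, 4608]
r6 m[φ0→K] = [512, 512, 576, 576]
r6 m[φ1→D] = [64, 56, 64, 56]
r6 m[φ1→C] = [4536, 5184, 4032, 3888]
r6 m[φ1→S] = [729, 648, 729, 729]
r6 m[φ2→K] = [4, 6, 9, 4]
r6 m[φ3→S] = [4, 8, 1, 4]
r6 m[D→φ0] = [64, 56, 64, 56]
r6 m[D→φ1] = [81, 72, 48, 81]
r6 m[C→φ1] = [1, 1, 1, 1]
r6 m[B→φ0] = [1, 1, 1, 1]
r6 m[K→φ0] = [4, 6, 9, 4]
r6 m[K→φ2] = [512, 512, 576, 576]
r6 m[S→φ1] = [4, 8, 1, 4]
r6 m[S→φ3] = [729, 648, 729, 729]
r7 m[φ0→D] = [81, 72, 48, 81]
r7 m[φ0→B] = [5184, 5184, 3024, 4608]
r7 m[φ0→K] = [512, 512, 576, 576]
r7 m[φ1→D] = [64, 56, 64, 56]
r7 m[φ1→C] = [4536, 5184, 4032, 3888]
r7 m[φ1→S] = [729, 648, 729, 729]
r7 m[φ2→K] = [4, 6, 9, 4]
r7 m[φ3→S] = [4, 8, 1, 4]
r7 m[D→φ0] = [64, 56, 64, 56]
r7 m[D→φ1] = [81, 72, 48, 81]
r7 m[C→φ1] = [1, 1, 1, 1]
r7 m[B→φ0] = [1, 1, 1, 1]
r7 m[K→φ0] = [4, 6, 9, 4]
r7 m[K→φ2] = [512, 512, 576, 576]
r7 m[S→φ1] = [4, 8, 1, 4]
r7 m[S→φ3] = [729, 648, 729, 729]
fixed point reached at round 7
b[C] = ⊗ incoming = [4536, 5184, 4032, 3888]

b[C] = [4536, 5184, 4032, 3888]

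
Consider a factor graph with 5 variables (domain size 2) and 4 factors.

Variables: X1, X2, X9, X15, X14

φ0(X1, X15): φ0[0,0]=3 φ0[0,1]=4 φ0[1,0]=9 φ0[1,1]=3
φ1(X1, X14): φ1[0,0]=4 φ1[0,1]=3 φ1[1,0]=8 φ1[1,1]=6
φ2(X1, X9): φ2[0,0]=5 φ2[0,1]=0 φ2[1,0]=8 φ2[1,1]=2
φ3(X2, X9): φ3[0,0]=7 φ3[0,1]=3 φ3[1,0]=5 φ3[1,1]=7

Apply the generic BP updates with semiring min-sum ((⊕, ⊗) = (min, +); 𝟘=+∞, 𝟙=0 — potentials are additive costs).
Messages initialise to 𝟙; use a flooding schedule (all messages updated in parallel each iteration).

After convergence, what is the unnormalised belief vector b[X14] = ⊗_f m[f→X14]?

init: all messages = 𝟙 over 2 values
r1 m[φ0→X1] = [3, 3]
r1 m[φ0→X15] = [3, 3]
r1 m[φ1→X1] = [3, 6]
r1 m[φ1→X14] = [4, 3]
r1 m[φ2→X1] = [0, 2]
r1 m[φ2→X9] = [5, 0]
r1 m[φ3→X2] = [3, 5]
r1 m[φ3→X9] = [5, 3]
r1 m[X1→φ0] = [0, 0]
r1 m[X1→φ1] = [0, 0]
r1 m[X1→φ2] = [0, 0]
r1 m[X2→φ3] = [0, 0]
r1 m[X9→φ2] = [0, 0]
r1 m[X9→φ3] = [0, 0]
r1 m[X15→φ0] = [0, 0]
r1 m[X14→φ1] = [0, 0]
r2 m[φ0→X1] = [3, 3]
r2 m[φ0→X15] = [3, 3]
r2 m[φ1→X1] = [3, 6]
r2 m[φ1→X14] = [4, 3]
r2 m[φ2→X1] = [0, 2]
r2 m[φ2→X9] = [5, 0]
r2 m[φ3→X2] = [3, 5]
r2 m[φ3→X9] = [5, 3]
r2 m[X1→φ0] = [3, 8]
r2 m[X1→φ1] = [3, 5]
r2 m[X1→φ2] = [6, 9]
r2 m[X2→φ3] = [0, 0]
r2 m[X9→φ2] = [5, 3]
r2 m[X9→φ3] = [5, 0]
r2 m[X15→φ0] = [0, 0]
r2 m[X14→φ1] = [0, 0]
r3 m[φ0→X1] = [3, 3]
r3 m[φ0→X15] = [6, 7]
r3 m[φ1→X1] = [3, 6]
r3 m[φ1→X14] = [7, 6]
r3 m[φ2→X1] = [3, 5]
r3 m[φ2→X9] = [11, 6]
r3 m[φ3→X2] = [3, 7]
r3 m[φ3→X9] = [5, 3]
r3 m[X1→φ0] = [3, 8]
r3 m[X1→φ1] = [3, 5]
r3 m[X1→φ2] = [6, 9]
r3 m[X2→φ3] = [0, 0]
r3 m[X9→φ2] = [5, 3]
r3 m[X9→φ3] = [5, 0]
r3 m[X15→φ0] = [0, 0]
r3 m[X14→φ1] = [0, 0]
r4 m[φ0→X1] = [3, 3]
r4 m[φ0→X15] = [6, 7]
r4 m[φ1→X1] = [3, 6]
r4 m[φ1→X14] = [7, 6]
r4 m[φ2→X1] = [3, 5]
r4 m[φ2→X9] = [11, 6]
r4 m[φ3→X2] = [3, 7]
r4 m[φ3→X9] = [5, 3]
r4 m[X1→φ0] = [6, 11]
r4 m[X1→φ1] = [6, 8]
r4 m[X1→φ2] = [6, 9]
r4 m[X2→φ3] = [0, 0]
r4 m[X9→φ2] = [5, 3]
r4 m[X9→φ3] = [11, 6]
r4 m[X15→φ0] = [0, 0]
r4 m[X14→φ1] = [0, 0]
r5 m[φ0→X1] = [3, 3]
r5 m[φ0→X15] = [9, 10]
r5 m[φ1→X1] = [3, 6]
r5 m[φ1→X14] = [10, 9]
r5 m[φ2→X1] = [3, 5]
r5 m[φ2→X9] = [11, 6]
r5 m[φ3→X2] = [9, 13]
r5 m[φ3→X9] = [5, 3]
r5 m[X1→φ0] = [6, 11]
r5 m[X1→φ1] = [6, 8]
r5 m[X1→φ2] = [6, 9]
r5 m[X2→φ3] = [0, 0]
r5 m[X9→φ2] = [5, 3]
r5 m[X9→φ3] = [11, 6]
r5 m[X15→φ0] = [0, 0]
r5 m[X14→φ1] = [0, 0]
r6 m[φ0→X1] = [3, 3]
r6 m[φ0→X15] = [9, 10]
r6 m[φ1→X1] = [3, 6]
r6 m[φ1→X14] = [10, 9]
r6 m[φ2→X1] = [3, 5]
r6 m[φ2→X9] = [11, 6]
r6 m[φ3→X2] = [9, 13]
r6 m[φ3→X9] = [5, 3]
r6 m[X1→φ0] = [6, 11]
r6 m[X1→φ1] = [6, 8]
r6 m[X1→φ2] = [6, 9]
r6 m[X2→φ3] = [0, 0]
r6 m[X9→φ2] = [5, 3]
r6 m[X9→φ3] = [11, 6]
r6 m[X15→φ0] = [0, 0]
r6 m[X14→φ1] = [0, 0]
fixed point reached at round 6
b[X14] = ⊗ incoming = [10, 9]

b[X14] = [10, 9]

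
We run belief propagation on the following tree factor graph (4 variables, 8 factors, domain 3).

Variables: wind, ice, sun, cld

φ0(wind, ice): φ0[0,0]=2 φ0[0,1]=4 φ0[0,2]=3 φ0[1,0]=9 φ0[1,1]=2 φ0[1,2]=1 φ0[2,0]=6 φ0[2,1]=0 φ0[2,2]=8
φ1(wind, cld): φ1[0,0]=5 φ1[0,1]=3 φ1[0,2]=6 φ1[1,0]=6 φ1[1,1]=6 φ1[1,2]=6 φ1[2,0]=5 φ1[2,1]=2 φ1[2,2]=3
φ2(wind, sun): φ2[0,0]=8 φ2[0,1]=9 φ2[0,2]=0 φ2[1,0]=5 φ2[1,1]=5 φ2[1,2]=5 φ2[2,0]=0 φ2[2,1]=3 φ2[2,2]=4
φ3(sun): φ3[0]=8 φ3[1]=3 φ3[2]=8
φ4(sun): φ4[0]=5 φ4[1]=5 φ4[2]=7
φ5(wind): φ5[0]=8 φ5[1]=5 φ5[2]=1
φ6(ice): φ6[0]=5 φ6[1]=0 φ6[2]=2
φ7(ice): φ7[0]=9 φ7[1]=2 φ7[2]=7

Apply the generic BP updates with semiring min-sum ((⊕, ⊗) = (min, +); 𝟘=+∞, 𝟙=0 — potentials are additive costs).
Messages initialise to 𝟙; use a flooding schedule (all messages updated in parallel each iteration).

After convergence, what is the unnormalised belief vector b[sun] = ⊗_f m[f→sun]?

b[sun] = [18, 16, 24]

init: all messages = 𝟙 over 3 values
r1 m[φ0→wind] = [2, 1, 0]
r1 m[φ0→ice] = [2, 0, 1]
r1 m[φ1→wind] = [3, 6, 2]
r1 m[φ1→cld] = [5, 2, 3]
r1 m[φ2→wind] = [0, 5, 0]
r1 m[φ2→sun] = [0, 3, 0]
r1 m[φ3→sun] = [8, 3, 8]
r1 m[φ4→sun] = [5, 5, 7]
r1 m[φ5→wind] = [8, 5, 1]
r1 m[φ6→ice] = [5, 0, 2]
r1 m[φ7→ice] = [9, 2, 7]
r1 m[wind→φ0] = [0, 0, 0]
r1 m[wind→φ1] = [0, 0, 0]
r1 m[wind→φ2] = [0, 0, 0]
r1 m[wind→φ5] = [0, 0, 0]
r1 m[ice→φ0] = [0, 0, 0]
r1 m[ice→φ6] = [0, 0, 0]
r1 m[ice→φ7] = [0, 0, 0]
r1 m[sun→φ2] = [0, 0, 0]
r1 m[sun→φ3] = [0, 0, 0]
r1 m[sun→φ4] = [0, 0, 0]
r1 m[cld→φ1] = [0, 0, 0]
r2 m[φ0→wind] = [2, 1, 0]
r2 m[φ0→ice] = [2, 0, 1]
r2 m[φ1→wind] = [3, 6, 2]
r2 m[φ1→cld] = [5, 2, 3]
r2 m[φ2→wind] = [0, 5, 0]
r2 m[φ2→sun] = [0, 3, 0]
r2 m[φ3→sun] = [8, 3, 8]
r2 m[φ4→sun] = [5, 5, 7]
r2 m[φ5→wind] = [8, 5, 1]
r2 m[φ6→ice] = [5, 0, 2]
r2 m[φ7→ice] = [9, 2, 7]
r2 m[wind→φ0] = [11, 16, 3]
r2 m[wind→φ1] = [10, 11, 1]
r2 m[wind→φ2] = [13, 12, 3]
r2 m[wind→φ5] = [5, 12, 2]
r2 m[ice→φ0] = [14, 2, 9]
r2 m[ice→φ6] = [11, 2, 8]
r2 m[ice→φ7] = [7, 0, 3]
r2 m[sun→φ2] = [13, 8, 15]
r2 m[sun→φ3] = [5, 8, 7]
r2 m[sun→φ4] = [8, 6, 8]
r2 m[cld→φ1] = [0, 0, 0]
r3 m[φ0→wind] = [6, 4, 2]
r3 m[φ0→ice] = [9, 3, 11]
r3 m[φ1→wind] = [3, 6, 2]
r3 m[φ1→cld] = [6, 3, 4]
r3 m[φ2→wind] = [15, 13, 11]
r3 m[φ2→sun] = [3, 6, 7]
r3 m[φ3→sun] = [8, 3, 8]
r3 m[φ4→sun] = [5, 5, 7]
r3 m[φ5→wind] = [8, 5, 1]
r3 m[φ6→ice] = [5, 0, 2]
r3 m[φ7→ice] = [9, 2, 7]
r3 m[wind→φ0] = [11, 16, 3]
r3 m[wind→φ1] = [10, 11, 1]
r3 m[wind→φ2] = [13, 12, 3]
r3 m[wind→φ5] = [5, 12, 2]
r3 m[ice→φ0] = [14, 2, 9]
r3 m[ice→φ6] = [11, 2, 8]
r3 m[ice→φ7] = [7, 0, 3]
r3 m[sun→φ2] = [13, 8, 15]
r3 m[sun→φ3] = [5, 8, 7]
r3 m[sun→φ4] = [8, 6, 8]
r3 m[cld→φ1] = [0, 0, 0]
r4 m[φ0→wind] = [6, 4, 2]
r4 m[φ0→ice] = [9, 3, 11]
r4 m[φ1→wind] = [3, 6, 2]
r4 m[φ1→cld] = [6, 3, 4]
r4 m[φ2→wind] = [15, 13, 11]
r4 m[φ2→sun] = [3, 6, 7]
r4 m[φ3→sun] = [8, 3, 8]
r4 m[φ4→sun] = [5, 5, 7]
r4 m[φ5→wind] = [8, 5, 1]
r4 m[φ6→ice] = [5, 0, 2]
r4 m[φ7→ice] = [9, 2, 7]
r4 m[wind→φ0] = [26, 24, 14]
r4 m[wind→φ1] = [29, 22, 14]
r4 m[wind→φ2] = [17, 15, 5]
r4 m[wind→φ5] = [24, 23, 15]
r4 m[ice→φ0] = [14, 2, 9]
r4 m[ice→φ6] = [18, 5, 18]
r4 m[ice→φ7] = [14, 3, 13]
r4 m[sun→φ2] = [13, 8, 15]
r4 m[sun→φ3] = [8, 11, 14]
r4 m[sun→φ4] = [11, 9, 15]
r4 m[cld→φ1] = [0, 0, 0]
r5 m[φ0→wind] = [6, 4, 2]
r5 m[φ0→ice] = [20, 14, 22]
r5 m[φ1→wind] = [3, 6, 2]
r5 m[φ1→cld] = [19, 16, 17]
r5 m[φ2→wind] = [15, 13, 11]
r5 m[φ2→sun] = [5, 8, 9]
r5 m[φ3→sun] = [8, 3, 8]
r5 m[φ4→sun] = [5, 5, 7]
r5 m[φ5→wind] = [8, 5, 1]
r5 m[φ6→ice] = [5, 0, 2]
r5 m[φ7→ice] = [9, 2, 7]
r5 m[wind→φ0] = [26, 24, 14]
r5 m[wind→φ1] = [29, 22, 14]
r5 m[wind→φ2] = [17, 15, 5]
r5 m[wind→φ5] = [24, 23, 15]
r5 m[ice→φ0] = [14, 2, 9]
r5 m[ice→φ6] = [18, 5, 18]
r5 m[ice→φ7] = [14, 3, 13]
r5 m[sun→φ2] = [13, 8, 15]
r5 m[sun→φ3] = [8, 11, 14]
r5 m[sun→φ4] = [11, 9, 15]
r5 m[cld→φ1] = [0, 0, 0]
r6 m[φ0→wind] = [6, 4, 2]
r6 m[φ0→ice] = [20, 14, 22]
r6 m[φ1→wind] = [3, 6, 2]
r6 m[φ1→cld] = [19, 16, 17]
r6 m[φ2→wind] = [15, 13, 11]
r6 m[φ2→sun] = [5, 8, 9]
r6 m[φ3→sun] = [8, 3, 8]
r6 m[φ4→sun] = [5, 5, 7]
r6 m[φ5→wind] = [8, 5, 1]
r6 m[φ6→ice] = [5, 0, 2]
r6 m[φ7→ice] = [9, 2, 7]
r6 m[wind→φ0] = [26, 24, 14]
r6 m[wind→φ1] = [29, 22, 14]
r6 m[wind→φ2] = [17, 15, 5]
r6 m[wind→φ5] = [24, 23, 15]
r6 m[ice→φ0] = [14, 2, 9]
r6 m[ice→φ6] = [29, 16, 29]
r6 m[ice→φ7] = [25, 14, 24]
r6 m[sun→φ2] = [13, 8, 15]
r6 m[sun→φ3] = [10, 13, 16]
r6 m[sun→φ4] = [13, 11, 17]
r6 m[cld→φ1] = [0, 0, 0]
r7 m[φ0→wind] = [6, 4, 2]
r7 m[φ0→ice] = [20, 14, 22]
r7 m[φ1→wind] = [3, 6, 2]
r7 m[φ1→cld] = [19, 16, 17]
r7 m[φ2→wind] = [15, 13, 11]
r7 m[φ2→sun] = [5, 8, 9]
r7 m[φ3→sun] = [8, 3, 8]
r7 m[φ4→sun] = [5, 5, 7]
r7 m[φ5→wind] = [8, 5, 1]
r7 m[φ6→ice] = [5, 0, 2]
r7 m[φ7→ice] = [9, 2, 7]
r7 m[wind→φ0] = [26, 24, 14]
r7 m[wind→φ1] = [29, 22, 14]
r7 m[wind→φ2] = [17, 15, 5]
r7 m[wind→φ5] = [24, 23, 15]
r7 m[ice→φ0] = [14, 2, 9]
r7 m[ice→φ6] = [29, 16, 29]
r7 m[ice→φ7] = [25, 14, 24]
r7 m[sun→φ2] = [13, 8, 15]
r7 m[sun→φ3] = [10, 13, 16]
r7 m[sun→φ4] = [13, 11, 17]
r7 m[cld→φ1] = [0, 0, 0]
fixed point reached at round 7
b[sun] = ⊗ incoming = [18, 16, 24]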